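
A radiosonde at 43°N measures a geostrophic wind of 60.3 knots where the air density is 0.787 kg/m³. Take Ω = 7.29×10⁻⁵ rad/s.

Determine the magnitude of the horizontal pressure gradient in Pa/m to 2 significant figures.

Coriolis parameter at 43°N:
f = 2Ω sin φ = 2 × 7.29×10⁻⁵ × sin 43° = 9.94×10⁻⁵ s⁻¹
Wind speed in SI: 60.3 knots = 31.0 m/s
Geostrophic balance rearranged: |∂P/∂n| = f ρ V_g
|∂P/∂n| = 9.94×10⁻⁵ × 0.787 × 31.0 = 2.43×10⁻³ Pa/m

2.4×10⁻³ Pa/m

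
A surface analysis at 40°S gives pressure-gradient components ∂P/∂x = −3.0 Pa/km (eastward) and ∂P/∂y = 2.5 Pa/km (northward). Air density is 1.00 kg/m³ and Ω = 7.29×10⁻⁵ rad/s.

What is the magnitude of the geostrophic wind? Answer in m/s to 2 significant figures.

42 m/s

Coriolis parameter at 40°S:
f = 2Ω sin φ = 2 × 7.29×10⁻⁵ × sin 40° = 9.37×10⁻⁵ s⁻¹
In the Southern Hemisphere f is negative: f = −9.37×10⁻⁵ s⁻¹.
Component geostrophic relations (x east, y north):
u_g = −(1/(fρ)) ∂P/∂y,  v_g = (1/(fρ)) ∂P/∂x
u_g = −(2.5×10⁻³)/(−9.37×10⁻⁵ × 1.00) = 26.7 m/s;  v_g = (−3.0×10⁻³)/(−9.37×10⁻⁵ × 1.00) = 32.0 m/s
|V_g| = √(u_g² + v_g²) = 41.7 m/s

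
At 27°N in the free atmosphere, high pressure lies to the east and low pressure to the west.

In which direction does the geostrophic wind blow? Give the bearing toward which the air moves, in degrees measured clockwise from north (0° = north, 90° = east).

The pressure-gradient force points toward the west (bearing 270°).
Geostrophic balance: in the Northern Hemisphere the Coriolis force deflects motion to the right, so the geostrophic wind blows 90° to the right of the pressure-gradient force (low pressure on the left).
Rotating 270° by 90° clockwise gives 000° — the wind blows toward the north.

000°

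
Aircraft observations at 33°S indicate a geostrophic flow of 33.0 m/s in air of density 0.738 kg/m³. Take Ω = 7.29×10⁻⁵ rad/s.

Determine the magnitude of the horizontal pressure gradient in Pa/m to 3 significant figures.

Coriolis parameter at 33°S:
f = 2Ω sin φ = 2 × 7.29×10⁻⁵ × sin 33° = 7.94×10⁻⁵ s⁻¹
Geostrophic balance rearranged: |∂P/∂n| = f ρ V_g
|∂P/∂n| = 7.94×10⁻⁵ × 0.738 × 33.0 = 1.93×10⁻³ Pa/m

1.93×10⁻³ Pa/m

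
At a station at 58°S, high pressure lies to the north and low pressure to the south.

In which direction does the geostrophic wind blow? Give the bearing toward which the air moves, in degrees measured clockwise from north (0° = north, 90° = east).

090°

The pressure-gradient force points toward the south (bearing 180°).
Geostrophic balance: in the Southern Hemisphere the Coriolis force deflects motion to the left, so the geostrophic wind blows 90° to the left of the pressure-gradient force (low pressure on the right).
Rotating 180° by 90° counterclockwise gives 090° — the wind blows toward the east.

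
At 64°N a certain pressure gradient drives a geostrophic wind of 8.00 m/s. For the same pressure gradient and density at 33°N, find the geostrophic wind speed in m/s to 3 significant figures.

13.2 m/s

With the same pressure gradient and density, V_g ∝ 1/f ∝ 1/sin φ.
V₂ = V₁ · sin φ₁ / sin φ₂ = 8.00 × sin 64° / sin 33°
V₂ = 8.00 × 0.8988/0.5446 = 13.2 m/s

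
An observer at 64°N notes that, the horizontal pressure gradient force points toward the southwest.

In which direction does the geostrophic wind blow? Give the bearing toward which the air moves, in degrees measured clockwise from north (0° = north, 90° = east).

315°

The pressure-gradient force points toward the southwest (bearing 225°).
Geostrophic balance: in the Northern Hemisphere the Coriolis force deflects motion to the right, so the geostrophic wind blows 90° to the right of the pressure-gradient force (low pressure on the left).
Rotating 225° by 90° clockwise gives 315° — the wind blows toward the northwest.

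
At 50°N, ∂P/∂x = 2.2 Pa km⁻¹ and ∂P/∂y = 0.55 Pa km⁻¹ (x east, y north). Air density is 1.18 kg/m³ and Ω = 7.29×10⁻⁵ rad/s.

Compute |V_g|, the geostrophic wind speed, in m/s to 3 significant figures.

17.2 m/s

Coriolis parameter at 50°N:
f = 2Ω sin φ = 2 × 7.29×10⁻⁵ × sin 50° = 1.12×10⁻⁴ s⁻¹
Component geostrophic relations (x east, y north):
u_g = −(1/(fρ)) ∂P/∂y,  v_g = (1/(fρ)) ∂P/∂x
u_g = −(0.55×10⁻³)/(1.12×10⁻⁴ × 1.18) = −4.17 m/s;  v_g = (2.2×10⁻³)/(1.12×10⁻⁴ × 1.18) = 16.7 m/s
|V_g| = √(u_g² + v_g²) = 17.2 m/s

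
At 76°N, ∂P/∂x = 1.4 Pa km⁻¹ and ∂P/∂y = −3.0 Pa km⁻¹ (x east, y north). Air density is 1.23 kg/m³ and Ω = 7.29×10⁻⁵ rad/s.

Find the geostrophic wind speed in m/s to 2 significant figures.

Coriolis parameter at 76°N:
f = 2Ω sin φ = 2 × 7.29×10⁻⁵ × sin 76° = 1.41×10⁻⁴ s⁻¹
Component geostrophic relations (x east, y north):
u_g = −(1/(fρ)) ∂P/∂y,  v_g = (1/(fρ)) ∂P/∂x
u_g = −(−3.0×10⁻³)/(1.41×10⁻⁴ × 1.23) = 17.2 m/s;  v_g = (1.4×10⁻³)/(1.41×10⁻⁴ × 1.23) = 8.05 m/s
|V_g| = √(u_g² + v_g²) = 19.0 m/s

19 m/s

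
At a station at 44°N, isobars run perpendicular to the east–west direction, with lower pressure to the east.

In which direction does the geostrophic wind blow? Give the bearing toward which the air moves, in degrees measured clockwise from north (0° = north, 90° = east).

The pressure-gradient force points toward the east (bearing 090°).
Geostrophic balance: in the Northern Hemisphere the Coriolis force deflects motion to the right, so the geostrophic wind blows 90° to the right of the pressure-gradient force (low pressure on the left).
Rotating 090° by 90° clockwise gives 180° — the wind blows toward the south.

180°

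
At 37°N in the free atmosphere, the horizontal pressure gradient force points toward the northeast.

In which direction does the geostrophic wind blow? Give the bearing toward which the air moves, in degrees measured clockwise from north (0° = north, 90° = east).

135°

The pressure-gradient force points toward the northeast (bearing 045°).
Geostrophic balance: in the Northern Hemisphere the Coriolis force deflects motion to the right, so the geostrophic wind blows 90° to the right of the pressure-gradient force (low pressure on the left).
Rotating 045° by 90° clockwise gives 135° — the wind blows toward the southeast.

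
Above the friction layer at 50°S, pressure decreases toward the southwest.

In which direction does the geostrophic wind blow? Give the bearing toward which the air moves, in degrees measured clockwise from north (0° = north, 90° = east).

135°

The pressure-gradient force points toward the southwest (bearing 225°).
Geostrophic balance: in the Southern Hemisphere the Coriolis force deflects motion to the left, so the geostrophic wind blows 90° to the left of the pressure-gradient force (low pressure on the right).
Rotating 225° by 90° counterclockwise gives 135° — the wind blows toward the southeast.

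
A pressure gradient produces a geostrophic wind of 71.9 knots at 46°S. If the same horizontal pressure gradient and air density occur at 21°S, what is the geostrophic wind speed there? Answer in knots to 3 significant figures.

144 knots

With the same pressure gradient and density, V_g ∝ 1/f ∝ 1/sin φ.
V₂ = V₁ · sin φ₁ / sin φ₂ = 71.9 × sin 46° / sin 21°
V₂ = 71.9 × 0.7193/0.3584 = 144 knots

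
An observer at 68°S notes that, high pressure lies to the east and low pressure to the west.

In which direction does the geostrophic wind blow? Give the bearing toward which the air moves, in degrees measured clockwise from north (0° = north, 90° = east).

The pressure-gradient force points toward the west (bearing 270°).
Geostrophic balance: in the Southern Hemisphere the Coriolis force deflects motion to the left, so the geostrophic wind blows 90° to the left of the pressure-gradient force (low pressure on the right).
Rotating 270° by 90° counterclockwise gives 180° — the wind blows toward the south.

180°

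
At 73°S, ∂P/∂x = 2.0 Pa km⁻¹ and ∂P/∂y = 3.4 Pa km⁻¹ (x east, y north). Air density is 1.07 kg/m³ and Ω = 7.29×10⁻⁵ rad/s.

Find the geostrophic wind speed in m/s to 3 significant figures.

Coriolis parameter at 73°S:
f = 2Ω sin φ = 2 × 7.29×10⁻⁵ × sin 73° = 1.39×10⁻⁴ s⁻¹
In the Southern Hemisphere f is negative: f = −1.39×10⁻⁴ s⁻¹.
Component geostrophic relations (x east, y north):
u_g = −(1/(fρ)) ∂P/∂y,  v_g = (1/(fρ)) ∂P/∂x
u_g = −(3.4×10⁻³)/(−1.39×10⁻⁴ × 1.07) = 22.8 m/s;  v_g = (2.0×10⁻³)/(−1.39×10⁻⁴ × 1.07) = −13.4 m/s
|V_g| = √(u_g² + v_g²) = 26.4 m/s

26.4 m/s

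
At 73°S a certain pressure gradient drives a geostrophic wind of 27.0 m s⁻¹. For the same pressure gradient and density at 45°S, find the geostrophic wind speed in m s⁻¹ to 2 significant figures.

With the same pressure gradient and density, V_g ∝ 1/f ∝ 1/sin φ.
V₂ = V₁ · sin φ₁ / sin φ₂ = 27.0 × sin 73° / sin 45°
V₂ = 27.0 × 0.9563/0.7071 = 37 m s⁻¹

37 m s⁻¹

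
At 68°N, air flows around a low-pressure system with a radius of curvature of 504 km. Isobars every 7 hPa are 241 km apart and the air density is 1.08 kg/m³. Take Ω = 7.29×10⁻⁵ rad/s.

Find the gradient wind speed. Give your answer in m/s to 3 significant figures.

16.1 m/s

Coriolis parameter at 68°N:
f = 2Ω sin φ = 2 × 7.29×10⁻⁵ × sin 68° = 1.35×10⁻⁴ s⁻¹
Pressure gradient: |∂P/∂n| = 700 Pa / 241000 m = 2.90×10⁻³ Pa/m
Geostrophic speed: V_g = |∂P/∂n|/(fρ) = 2.90×10⁻³/(1.35×10⁻⁴ × 1.08) = 19.9 m/s
Around a low, centrifugal force acts outward with Coriolis, so pressure-gradient force balances both:
(1/ρ)|∂P/∂n| = fV + V²/R  →  V² + fR·V − fR·V_g = 0
With fR = 1.35×10⁻⁴ × 504×10³ m = 68.1 m/s:
V = [−fR + √((fR)² + 4 fR V_g)]/2 = [−68.1 + √(68.1² + 4×68.1×19.9)]/2 = 16.1 m/s
Subgeostrophic (V < V_g = 19.9 m/s), as expected around a low.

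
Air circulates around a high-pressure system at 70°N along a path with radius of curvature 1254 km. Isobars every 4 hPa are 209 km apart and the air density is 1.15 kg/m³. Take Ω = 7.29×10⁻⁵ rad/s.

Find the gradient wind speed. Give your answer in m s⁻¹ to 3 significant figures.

Coriolis parameter at 70°N:
f = 2Ω sin φ = 2 × 7.29×10⁻⁵ × sin 70° = 1.37×10⁻⁴ s⁻¹
Pressure gradient: |∂P/∂n| = 400 Pa / 209000 m = 1.91×10⁻³ Pa/m
Geostrophic speed: V_g = |∂P/∂n|/(fρ) = 1.91×10⁻³/(1.37×10⁻⁴ × 1.15) = 12.1 m/s
Around a high, pressure-gradient force acts outward with centrifugal, so Coriolis balances both:
fV = (1/ρ)|∂P/∂n| + V²/R  →  V² − fR·V + fR·V_g = 0
With fR = 1.37×10⁻⁴ × 1254×10³ m = 172 m/s:
V = [fR − √((fR)² − 4 fR V_g)]/2 = [172 − √(172² − 4×172×12.1)]/2 = 13.2 m/s
Supergeostrophic (V > V_g = 12.1 m/s), as expected around a high.

13.2 m s⁻¹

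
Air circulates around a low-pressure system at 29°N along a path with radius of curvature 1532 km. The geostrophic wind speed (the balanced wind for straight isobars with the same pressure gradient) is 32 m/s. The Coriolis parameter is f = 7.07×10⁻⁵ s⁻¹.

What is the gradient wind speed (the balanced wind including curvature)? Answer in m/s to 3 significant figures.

25.8 m/s

Around a low, centrifugal force acts outward with Coriolis, so pressure-gradient force balances both:
(1/ρ)|∂P/∂n| = fV + V²/R  →  V² + fR·V − fR·V_g = 0
With fR = 7.07×10⁻⁵ × 1532×10³ m = 108 m/s:
V = [−fR + √((fR)² + 4 fR V_g)]/2 = [−108 + √(108² + 4×108×32)]/2 = 25.8 m/s
Subgeostrophic (V < V_g = 32 m/s), as expected around a low.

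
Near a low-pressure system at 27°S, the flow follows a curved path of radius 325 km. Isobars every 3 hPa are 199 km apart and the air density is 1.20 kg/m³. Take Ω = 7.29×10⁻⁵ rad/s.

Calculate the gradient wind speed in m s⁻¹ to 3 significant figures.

Coriolis parameter at 27°S:
f = 2Ω sin φ = 2 × 7.29×10⁻⁵ × sin 27° = 6.62×10⁻⁵ s⁻¹
Pressure gradient: |∂P/∂n| = 300 Pa / 199000 m = 1.51×10⁻³ Pa/m
Geostrophic speed: V_g = |∂P/∂n|/(fρ) = 1.51×10⁻³/(6.62×10⁻⁵ × 1.20) = 19.0 m/s
Around a low, centrifugal force acts outward with Coriolis, so pressure-gradient force balances both:
(1/ρ)|∂P/∂n| = fV + V²/R  →  V² + fR·V − fR·V_g = 0
With fR = 6.62×10⁻⁵ × 325×10³ m = 21.5 m/s:
V = [−fR + √((fR)² + 4 fR V_g)]/2 = [−21.5 + √(21.5² + 4×21.5×19)]/2 = 12.1 m/s
Subgeostrophic (V < V_g = 19 m/s), as expected around a low.

12.1 m s⁻¹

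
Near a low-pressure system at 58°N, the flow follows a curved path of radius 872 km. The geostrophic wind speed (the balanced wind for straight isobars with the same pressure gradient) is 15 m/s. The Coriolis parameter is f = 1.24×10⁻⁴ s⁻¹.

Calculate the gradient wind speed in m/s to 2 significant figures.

Around a low, centrifugal force acts outward with Coriolis, so pressure-gradient force balances both:
(1/ρ)|∂P/∂n| = fV + V²/R  →  V² + fR·V − fR·V_g = 0
With fR = 1.24×10⁻⁴ × 872×10³ m = 108 m/s:
V = [−fR + √((fR)² + 4 fR V_g)]/2 = [−108 + √(108² + 4×108×15)]/2 = 13.4 m/s
Subgeostrophic (V < V_g = 15 m/s), as expected around a low.

13 m/s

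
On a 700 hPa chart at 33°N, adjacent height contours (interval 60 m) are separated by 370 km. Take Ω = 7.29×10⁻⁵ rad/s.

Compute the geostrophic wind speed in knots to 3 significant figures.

38.9 knots

Coriolis parameter at 33°N:
f = 2Ω sin φ = 2 × 7.29×10⁻⁵ × sin 33° = 7.94×10⁻⁵ s⁻¹
Height gradient: |∂Z/∂n| = 60 m / 370000 m = 1.62×10⁻⁴
On a pressure surface, geostrophic balance gives V_g = (g/f)|∂Z/∂n|:
V_g = 9.81 × 1.62×10⁻⁴ / 7.94×10⁻⁵ = 20.0 m/s
Converting: 20.0 m/s × 1.944 = 38.9 knots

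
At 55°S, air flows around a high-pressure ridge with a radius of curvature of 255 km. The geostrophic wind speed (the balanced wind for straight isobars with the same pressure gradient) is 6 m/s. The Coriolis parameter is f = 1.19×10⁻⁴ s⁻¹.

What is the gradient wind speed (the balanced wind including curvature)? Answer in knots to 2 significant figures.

16 knots

Around a high, pressure-gradient force acts outward with centrifugal, so Coriolis balances both:
fV = (1/ρ)|∂P/∂n| + V²/R  →  V² − fR·V + fR·V_g = 0
With fR = 1.19×10⁻⁴ × 255×10³ m = 30.3 m/s:
V = [fR − √((fR)² − 4 fR V_g)]/2 = [30.3 − √(30.3² − 4×30.3×6)]/2 = 8.23 m/s
Supergeostrophic (V > V_g = 6 m/s), as expected around a high.
Converting: 8.23 m/s × 1.944 = 16 knots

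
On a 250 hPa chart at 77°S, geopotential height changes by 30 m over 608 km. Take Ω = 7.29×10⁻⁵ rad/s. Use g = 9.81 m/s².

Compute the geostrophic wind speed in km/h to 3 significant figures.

Coriolis parameter at 77°S:
f = 2Ω sin φ = 2 × 7.29×10⁻⁵ × sin 77° = 1.42×10⁻⁴ s⁻¹
Height gradient: |∂Z/∂n| = 30 m / 608000 m = 4.93×10⁻⁵
On a pressure surface, geostrophic balance gives V_g = (g/f)|∂Z/∂n|:
V_g = 9.81 × 4.93×10⁻⁵ / 1.42×10⁻⁴ = 3.41 m/s
Converting: 3.41 m/s × 3.6 = 12.3 km/h

12.3 km/h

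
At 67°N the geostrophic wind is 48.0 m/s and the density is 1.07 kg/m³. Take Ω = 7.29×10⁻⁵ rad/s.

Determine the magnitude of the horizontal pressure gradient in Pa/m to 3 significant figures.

6.89×10⁻³ Pa/m

Coriolis parameter at 67°N:
f = 2Ω sin φ = 2 × 7.29×10⁻⁵ × sin 67° = 1.34×10⁻⁴ s⁻¹
Geostrophic balance rearranged: |∂P/∂n| = f ρ V_g
|∂P/∂n| = 1.34×10⁻⁴ × 1.07 × 48.0 = 6.89×10⁻³ Pa/m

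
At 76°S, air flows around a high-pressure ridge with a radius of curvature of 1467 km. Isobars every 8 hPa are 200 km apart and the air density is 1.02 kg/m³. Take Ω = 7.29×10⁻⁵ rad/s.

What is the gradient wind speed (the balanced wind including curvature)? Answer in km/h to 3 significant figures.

Coriolis parameter at 76°S:
f = 2Ω sin φ = 2 × 7.29×10⁻⁵ × sin 76° = 1.41×10⁻⁴ s⁻¹
Pressure gradient: |∂P/∂n| = 800 Pa / 200000 m = 4.00×10⁻³ Pa/m
Geostrophic speed: V_g = |∂P/∂n|/(fρ) = 4.00×10⁻³/(1.41×10⁻⁴ × 1.02) = 27.7 m/s
Around a high, pressure-gradient force acts outward with centrifugal, so Coriolis balances both:
fV = (1/ρ)|∂P/∂n| + V²/R  →  V² − fR·V + fR·V_g = 0
With fR = 1.41×10⁻⁴ × 1467×10³ m = 208 m/s:
V = [fR − √((fR)² − 4 fR V_g)]/2 = [208 − √(208² − 4×208×27.7)]/2 = 33 m/s
Supergeostrophic (V > V_g = 27.7 m/s), as expected around a high.
Converting: 33 m/s × 3.6 = 119 km/h

119 km/h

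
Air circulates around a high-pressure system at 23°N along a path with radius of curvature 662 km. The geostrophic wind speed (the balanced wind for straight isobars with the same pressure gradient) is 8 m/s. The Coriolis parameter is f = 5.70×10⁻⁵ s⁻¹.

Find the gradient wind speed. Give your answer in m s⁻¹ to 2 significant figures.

Around a high, pressure-gradient force acts outward with centrifugal, so Coriolis balances both:
fV = (1/ρ)|∂P/∂n| + V²/R  →  V² − fR·V + fR·V_g = 0
With fR = 5.70×10⁻⁵ × 662×10³ m = 37.7 m/s:
V = [fR − √((fR)² − 4 fR V_g)]/2 = [37.7 − √(37.7² − 4×37.7×8)]/2 = 11.5 m/s
Supergeostrophic (V > V_g = 8 m/s), as expected around a high.

12 m s⁻¹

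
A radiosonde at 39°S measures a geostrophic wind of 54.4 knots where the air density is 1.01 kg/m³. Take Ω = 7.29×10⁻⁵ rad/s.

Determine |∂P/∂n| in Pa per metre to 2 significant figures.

2.6×10⁻³ Pa/m

Coriolis parameter at 39°S:
f = 2Ω sin φ = 2 × 7.29×10⁻⁵ × sin 39° = 9.18×10⁻⁵ s⁻¹
Wind speed in SI: 54.4 knots = 28.0 m/s
Geostrophic balance rearranged: |∂P/∂n| = f ρ V_g
|∂P/∂n| = 9.18×10⁻⁵ × 1.01 × 28.0 = 2.59×10⁻³ Pa/m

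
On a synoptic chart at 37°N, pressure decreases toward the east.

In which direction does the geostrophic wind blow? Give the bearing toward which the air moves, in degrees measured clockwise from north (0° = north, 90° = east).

180°

The pressure-gradient force points toward the east (bearing 090°).
Geostrophic balance: in the Northern Hemisphere the Coriolis force deflects motion to the right, so the geostrophic wind blows 90° to the right of the pressure-gradient force (low pressure on the left).
Rotating 090° by 90° clockwise gives 180° — the wind blows toward the south.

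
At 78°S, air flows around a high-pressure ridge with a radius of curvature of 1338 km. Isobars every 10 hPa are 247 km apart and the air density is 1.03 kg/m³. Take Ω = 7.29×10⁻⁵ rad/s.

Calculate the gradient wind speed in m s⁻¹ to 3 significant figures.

33.4 m s⁻¹

Coriolis parameter at 78°S:
f = 2Ω sin φ = 2 × 7.29×10⁻⁵ × sin 78° = 1.43×10⁻⁴ s⁻¹
Pressure gradient: |∂P/∂n| = 1000 Pa / 247000 m = 4.05×10⁻³ Pa/m
Geostrophic speed: V_g = |∂P/∂n|/(fρ) = 4.05×10⁻³/(1.43×10⁻⁴ × 1.03) = 27.6 m/s
Around a high, pressure-gradient force acts outward with centrifugal, so Coriolis balances both:
fV = (1/ρ)|∂P/∂n| + V²/R  →  V² − fR·V + fR·V_g = 0
With fR = 1.43×10⁻⁴ × 1338×10³ m = 191 m/s:
V = [fR − √((fR)² − 4 fR V_g)]/2 = [191 − √(191² − 4×191×27.6)]/2 = 33.4 m/s
Supergeostrophic (V > V_g = 27.6 m/s), as expected around a high.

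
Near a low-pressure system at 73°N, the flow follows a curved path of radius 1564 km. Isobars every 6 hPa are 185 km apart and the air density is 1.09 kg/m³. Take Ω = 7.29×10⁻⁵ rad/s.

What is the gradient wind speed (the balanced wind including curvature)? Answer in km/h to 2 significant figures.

Coriolis parameter at 73°N:
f = 2Ω sin φ = 2 × 7.29×10⁻⁵ × sin 73° = 1.39×10⁻⁴ s⁻¹
Pressure gradient: |∂P/∂n| = 600 Pa / 185000 m = 3.24×10⁻³ Pa/m
Geostrophic speed: V_g = |∂P/∂n|/(fρ) = 3.24×10⁻³/(1.39×10⁻⁴ × 1.09) = 21.3 m/s
Around a low, centrifugal force acts outward with Coriolis, so pressure-gradient force balances both:
(1/ρ)|∂P/∂n| = fV + V²/R  →  V² + fR·V − fR·V_g = 0
With fR = 1.39×10⁻⁴ × 1564×10³ m = 218 m/s:
V = [−fR + √((fR)² + 4 fR V_g)]/2 = [−218 + √(218² + 4×218×21.3)]/2 = 19.6 m/s
Subgeostrophic (V < V_g = 21.3 m/s), as expected around a low.
Converting: 19.6 m/s × 3.6 = 70 km/h

70 km/h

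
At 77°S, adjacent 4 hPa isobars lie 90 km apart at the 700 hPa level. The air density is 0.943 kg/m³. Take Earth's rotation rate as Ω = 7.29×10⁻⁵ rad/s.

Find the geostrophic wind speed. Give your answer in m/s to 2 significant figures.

Coriolis parameter at 77°S:
f = 2Ω sin φ = 2 × 7.29×10⁻⁵ × sin 77° = 1.42×10⁻⁴ s⁻¹
Pressure gradient: |∂P/∂n| = 400 Pa / 90000 m = 4.44×10⁻³ Pa/m
Geostrophic balance (pressure-gradient force = Coriolis force):
V_g = (1/(fρ)) |∂P/∂n| = 4.44×10⁻³ / (1.42×10⁻⁴ × 0.943) = 33.2 m/s

33 m/s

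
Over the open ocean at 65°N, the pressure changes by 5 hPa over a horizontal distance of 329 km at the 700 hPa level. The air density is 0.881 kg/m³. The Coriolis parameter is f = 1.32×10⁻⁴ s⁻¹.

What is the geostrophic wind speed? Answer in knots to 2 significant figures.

Pressure gradient: |∂P/∂n| = 500 Pa / 329000 m = 1.52×10⁻³ Pa/m
Geostrophic balance (pressure-gradient force = Coriolis force):
V_g = (1/(fρ)) |∂P/∂n| = 1.52×10⁻³ / (1.32×10⁻⁴ × 0.881) = 13.1 m/s
Converting: 13.1 m/s × 1.944 = 25 knots

25 knots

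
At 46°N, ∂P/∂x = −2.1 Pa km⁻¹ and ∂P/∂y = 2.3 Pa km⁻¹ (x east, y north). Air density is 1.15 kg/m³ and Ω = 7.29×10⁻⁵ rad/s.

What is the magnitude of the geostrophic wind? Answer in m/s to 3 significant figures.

25.8 m/s

Coriolis parameter at 46°N:
f = 2Ω sin φ = 2 × 7.29×10⁻⁵ × sin 46° = 1.05×10⁻⁴ s⁻¹
Component geostrophic relations (x east, y north):
u_g = −(1/(fρ)) ∂P/∂y,  v_g = (1/(fρ)) ∂P/∂x
u_g = −(2.3×10⁻³)/(1.05×10⁻⁴ × 1.15) = −19.1 m/s;  v_g = (−2.1×10⁻³)/(1.05×10⁻⁴ × 1.15) = −17.4 m/s
|V_g| = √(u_g² + v_g²) = 25.8 m/s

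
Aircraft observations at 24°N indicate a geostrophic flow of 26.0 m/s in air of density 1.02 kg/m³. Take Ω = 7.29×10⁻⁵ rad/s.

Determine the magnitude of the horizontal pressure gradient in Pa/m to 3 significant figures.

Coriolis parameter at 24°N:
f = 2Ω sin φ = 2 × 7.29×10⁻⁵ × sin 24° = 5.93×10⁻⁵ s⁻¹
Geostrophic balance rearranged: |∂P/∂n| = f ρ V_g
|∂P/∂n| = 5.93×10⁻⁵ × 1.02 × 26.0 = 1.57×10⁻³ Pa/m

1.57×10⁻³ Pa/m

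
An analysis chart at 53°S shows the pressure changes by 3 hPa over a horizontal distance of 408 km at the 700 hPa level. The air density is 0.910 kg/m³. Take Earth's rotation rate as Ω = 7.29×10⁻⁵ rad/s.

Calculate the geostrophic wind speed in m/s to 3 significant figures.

Coriolis parameter at 53°S:
f = 2Ω sin φ = 2 × 7.29×10⁻⁵ × sin 53° = 1.16×10⁻⁴ s⁻¹
Pressure gradient: |∂P/∂n| = 300 Pa / 408000 m = 7.35×10⁻⁴ Pa/m
Geostrophic balance (pressure-gradient force = Coriolis force):
V_g = (1/(fρ)) |∂P/∂n| = 7.35×10⁻⁴ / (1.16×10⁻⁴ × 0.910) = 6.94 m/s

6.94 m/s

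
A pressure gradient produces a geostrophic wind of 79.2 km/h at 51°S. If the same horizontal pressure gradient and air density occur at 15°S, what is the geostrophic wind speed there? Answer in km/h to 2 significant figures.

With the same pressure gradient and density, V_g ∝ 1/f ∝ 1/sin φ.
V₂ = V₁ · sin φ₁ / sin φ₂ = 79.2 × sin 51° / sin 15°
V₂ = 79.2 × 0.7771/0.2588 = 240 km/h

240 km/h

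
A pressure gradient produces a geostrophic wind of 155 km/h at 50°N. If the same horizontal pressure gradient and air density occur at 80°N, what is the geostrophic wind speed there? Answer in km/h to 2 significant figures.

With the same pressure gradient and density, V_g ∝ 1/f ∝ 1/sin φ.
V₂ = V₁ · sin φ₁ / sin φ₂ = 155 × sin 50° / sin 80°
V₂ = 155 × 0.7660/0.9848 = 120 km/h

120 km/h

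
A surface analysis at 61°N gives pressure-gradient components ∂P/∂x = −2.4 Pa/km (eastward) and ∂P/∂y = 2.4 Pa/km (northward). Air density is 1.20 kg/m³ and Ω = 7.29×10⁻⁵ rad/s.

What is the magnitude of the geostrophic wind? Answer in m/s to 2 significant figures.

22 m/s

Coriolis parameter at 61°N:
f = 2Ω sin φ = 2 × 7.29×10⁻⁵ × sin 61° = 1.28×10⁻⁴ s⁻¹
Component geostrophic relations (x east, y north):
u_g = −(1/(fρ)) ∂P/∂y,  v_g = (1/(fρ)) ∂P/∂x
u_g = −(2.4×10⁻³)/(1.28×10⁻⁴ × 1.20) = −15.7 m/s;  v_g = (−2.4×10⁻³)/(1.28×10⁻⁴ × 1.20) = −15.7 m/s
|V_g| = √(u_g² + v_g²) = 22.2 m/s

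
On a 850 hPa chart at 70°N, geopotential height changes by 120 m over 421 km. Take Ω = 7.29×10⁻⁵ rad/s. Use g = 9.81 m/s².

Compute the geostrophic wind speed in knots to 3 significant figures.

Coriolis parameter at 70°N:
f = 2Ω sin φ = 2 × 7.29×10⁻⁵ × sin 70° = 1.37×10⁻⁴ s⁻¹
Height gradient: |∂Z/∂n| = 120 m / 421000 m = 2.85×10⁻⁴
On a pressure surface, geostrophic balance gives V_g = (g/f)|∂Z/∂n|:
V_g = 9.81 × 2.85×10⁻⁴ / 1.37×10⁻⁴ = 20.4 m/s
Converting: 20.4 m/s × 1.944 = 39.7 knots

39.7 knots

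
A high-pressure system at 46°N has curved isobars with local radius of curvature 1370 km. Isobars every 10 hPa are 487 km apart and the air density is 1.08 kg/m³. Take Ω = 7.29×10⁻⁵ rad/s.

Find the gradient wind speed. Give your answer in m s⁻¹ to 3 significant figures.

Coriolis parameter at 46°N:
f = 2Ω sin φ = 2 × 7.29×10⁻⁵ × sin 46° = 1.05×10⁻⁴ s⁻¹
Pressure gradient: |∂P/∂n| = 1000 Pa / 487000 m = 2.05×10⁻³ Pa/m
Geostrophic speed: V_g = |∂P/∂n|/(fρ) = 2.05×10⁻³/(1.05×10⁻⁴ × 1.08) = 18.1 m/s
Around a high, pressure-gradient force acts outward with centrifugal, so Coriolis balances both:
fV = (1/ρ)|∂P/∂n| + V²/R  →  V² − fR·V + fR·V_g = 0
With fR = 1.05×10⁻⁴ × 1370×10³ m = 144 m/s:
V = [fR − √((fR)² − 4 fR V_g)]/2 = [144 − √(144² − 4×144×18.1)]/2 = 21.3 m/s
Supergeostrophic (V > V_g = 18.1 m/s), as expected around a high.

21.3 m s⁻¹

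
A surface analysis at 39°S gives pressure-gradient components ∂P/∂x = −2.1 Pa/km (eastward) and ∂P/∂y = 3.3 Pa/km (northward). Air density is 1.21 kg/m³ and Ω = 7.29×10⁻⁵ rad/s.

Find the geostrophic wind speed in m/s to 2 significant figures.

35 m/s

Coriolis parameter at 39°S:
f = 2Ω sin φ = 2 × 7.29×10⁻⁵ × sin 39° = 9.18×10⁻⁵ s⁻¹
In the Southern Hemisphere f is negative: f = −9.18×10⁻⁵ s⁻¹.
Component geostrophic relations (x east, y north):
u_g = −(1/(fρ)) ∂P/∂y,  v_g = (1/(fρ)) ∂P/∂x
u_g = −(3.3×10⁻³)/(−9.18×10⁻⁵ × 1.21) = 29.7 m/s;  v_g = (−2.1×10⁻³)/(−9.18×10⁻⁵ × 1.21) = 18.9 m/s
|V_g| = √(u_g² + v_g²) = 35.2 m/s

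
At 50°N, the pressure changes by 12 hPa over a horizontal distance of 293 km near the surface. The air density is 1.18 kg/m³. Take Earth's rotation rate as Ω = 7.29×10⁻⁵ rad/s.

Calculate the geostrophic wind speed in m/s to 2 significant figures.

31 m/s

Coriolis parameter at 50°N:
f = 2Ω sin φ = 2 × 7.29×10⁻⁵ × sin 50° = 1.12×10⁻⁴ s⁻¹
Pressure gradient: |∂P/∂n| = 1200 Pa / 293000 m = 4.10×10⁻³ Pa/m
Geostrophic balance (pressure-gradient force = Coriolis force):
V_g = (1/(fρ)) |∂P/∂n| = 4.10×10⁻³ / (1.12×10⁻⁴ × 1.18) = 31.1 m/s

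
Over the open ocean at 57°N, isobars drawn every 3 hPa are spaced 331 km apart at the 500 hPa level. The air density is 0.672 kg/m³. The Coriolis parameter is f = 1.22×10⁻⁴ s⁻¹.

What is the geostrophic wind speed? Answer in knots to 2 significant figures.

21 knots

Pressure gradient: |∂P/∂n| = 300 Pa / 331000 m = 9.06×10⁻⁴ Pa/m
Geostrophic balance (pressure-gradient force = Coriolis force):
V_g = (1/(fρ)) |∂P/∂n| = 9.06×10⁻⁴ / (1.22×10⁻⁴ × 0.672) = 11.1 m/s
Converting: 11.1 m/s × 1.944 = 21 knots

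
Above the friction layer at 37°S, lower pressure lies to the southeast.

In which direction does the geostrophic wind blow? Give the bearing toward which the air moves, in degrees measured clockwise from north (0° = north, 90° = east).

The pressure-gradient force points toward the southeast (bearing 135°).
Geostrophic balance: in the Southern Hemisphere the Coriolis force deflects motion to the left, so the geostrophic wind blows 90° to the left of the pressure-gradient force (low pressure on the right).
Rotating 135° by 90° counterclockwise gives 045° — the wind blows toward the northeast.

045°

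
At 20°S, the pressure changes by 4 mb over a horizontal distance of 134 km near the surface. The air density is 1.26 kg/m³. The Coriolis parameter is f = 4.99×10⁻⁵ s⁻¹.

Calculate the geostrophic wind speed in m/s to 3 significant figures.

47.5 m/s

Pressure gradient: |∂P/∂n| = 400 Pa / 134000 m = 2.99×10⁻³ Pa/m
Geostrophic balance (pressure-gradient force = Coriolis force):
V_g = (1/(fρ)) |∂P/∂n| = 2.99×10⁻³ / (4.99×10⁻⁵ × 1.26) = 47.5 m/s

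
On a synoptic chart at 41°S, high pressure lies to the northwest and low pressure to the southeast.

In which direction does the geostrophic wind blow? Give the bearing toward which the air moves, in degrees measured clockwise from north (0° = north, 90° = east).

The pressure-gradient force points toward the southeast (bearing 135°).
Geostrophic balance: in the Southern Hemisphere the Coriolis force deflects motion to the left, so the geostrophic wind blows 90° to the left of the pressure-gradient force (low pressure on the right).
Rotating 135° by 90° counterclockwise gives 045° — the wind blows toward the northeast.

045°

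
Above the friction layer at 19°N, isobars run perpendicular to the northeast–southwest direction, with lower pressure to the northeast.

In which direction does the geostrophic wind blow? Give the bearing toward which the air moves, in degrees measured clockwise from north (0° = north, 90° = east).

The pressure-gradient force points toward the northeast (bearing 045°).
Geostrophic balance: in the Northern Hemisphere the Coriolis force deflects motion to the right, so the geostrophic wind blows 90° to the right of the pressure-gradient force (low pressure on the left).
Rotating 045° by 90° clockwise gives 135° — the wind blows toward the southeast.

135°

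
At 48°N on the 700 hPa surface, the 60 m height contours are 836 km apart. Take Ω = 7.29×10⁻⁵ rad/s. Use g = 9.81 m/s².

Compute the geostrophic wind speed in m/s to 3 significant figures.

Coriolis parameter at 48°N:
f = 2Ω sin φ = 2 × 7.29×10⁻⁵ × sin 48° = 1.08×10⁻⁴ s⁻¹
Height gradient: |∂Z/∂n| = 60 m / 836000 m = 7.18×10⁻⁵
On a pressure surface, geostrophic balance gives V_g = (g/f)|∂Z/∂n|:
V_g = 9.81 × 7.18×10⁻⁵ / 1.08×10⁻⁴ = 6.50 m/s

6.50 m/s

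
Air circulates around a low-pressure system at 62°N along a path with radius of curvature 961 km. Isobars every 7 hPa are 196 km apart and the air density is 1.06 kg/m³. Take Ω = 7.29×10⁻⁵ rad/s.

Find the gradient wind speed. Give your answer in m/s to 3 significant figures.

Coriolis parameter at 62°N:
f = 2Ω sin φ = 2 × 7.29×10⁻⁵ × sin 62° = 1.29×10⁻⁴ s⁻¹
Pressure gradient: |∂P/∂n| = 700 Pa / 196000 m = 3.57×10⁻³ Pa/m
Geostrophic speed: V_g = |∂P/∂n|/(fρ) = 3.57×10⁻³/(1.29×10⁻⁴ × 1.06) = 26.2 m/s
Around a low, centrifugal force acts outward with Coriolis, so pressure-gradient force balances both:
(1/ρ)|∂P/∂n| = fV + V²/R  →  V² + fR·V − fR·V_g = 0
With fR = 1.29×10⁻⁴ × 961×10³ m = 124 m/s:
V = [−fR + √((fR)² + 4 fR V_g)]/2 = [−124 + √(124² + 4×124×26.2)]/2 = 22.2 m/s
Subgeostrophic (V < V_g = 26.2 m/s), as expected around a low.

22.2 m/s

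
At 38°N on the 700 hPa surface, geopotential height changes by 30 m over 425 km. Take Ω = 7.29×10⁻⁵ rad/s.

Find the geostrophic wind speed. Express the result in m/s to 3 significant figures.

Coriolis parameter at 38°N:
f = 2Ω sin φ = 2 × 7.29×10⁻⁵ × sin 38° = 8.98×10⁻⁵ s⁻¹
Height gradient: |∂Z/∂n| = 30 m / 425000 m = 7.06×10⁻⁵
On a pressure surface, geostrophic balance gives V_g = (g/f)|∂Z/∂n|:
V_g = 9.81 × 7.06×10⁻⁵ / 8.98×10⁻⁵ = 7.71 m/s

7.71 m/s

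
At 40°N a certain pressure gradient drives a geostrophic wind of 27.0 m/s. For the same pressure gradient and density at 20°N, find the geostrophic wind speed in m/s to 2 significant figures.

51 m/s

With the same pressure gradient and density, V_g ∝ 1/f ∝ 1/sin φ.
V₂ = V₁ · sin φ₁ / sin φ₂ = 27.0 × sin 40° / sin 20°
V₂ = 27.0 × 0.6428/0.3420 = 51 m/s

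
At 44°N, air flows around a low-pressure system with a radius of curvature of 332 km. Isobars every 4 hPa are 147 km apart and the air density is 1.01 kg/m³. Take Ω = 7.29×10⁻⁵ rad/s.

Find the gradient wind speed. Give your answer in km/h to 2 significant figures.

63 km/h

Coriolis parameter at 44°N:
f = 2Ω sin φ = 2 × 7.29×10⁻⁵ × sin 44° = 1.01×10⁻⁴ s⁻¹
Pressure gradient: |∂P/∂n| = 400 Pa / 147000 m = 2.72×10⁻³ Pa/m
Geostrophic speed: V_g = |∂P/∂n|/(fρ) = 2.72×10⁻³/(1.01×10⁻⁴ × 1.01) = 26.6 m/s
Around a low, centrifugal force acts outward with Coriolis, so pressure-gradient force balances both:
(1/ρ)|∂P/∂n| = fV + V²/R  →  V² + fR·V − fR·V_g = 0
With fR = 1.01×10⁻⁴ × 332×10³ m = 33.6 m/s:
V = [−fR + √((fR)² + 4 fR V_g)]/2 = [−33.6 + √(33.6² + 4×33.6×26.6)]/2 = 17.5 m/s
Subgeostrophic (V < V_g = 26.6 m/s), as expected around a low.
Converting: 17.5 m/s × 3.6 = 63 km/h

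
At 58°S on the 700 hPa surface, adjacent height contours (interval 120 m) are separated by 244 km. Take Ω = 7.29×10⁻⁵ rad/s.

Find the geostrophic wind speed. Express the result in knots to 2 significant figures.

76 knots

Coriolis parameter at 58°S:
f = 2Ω sin φ = 2 × 7.29×10⁻⁵ × sin 58° = 1.24×10⁻⁴ s⁻¹
Height gradient: |∂Z/∂n| = 120 m / 244000 m = 4.92×10⁻⁴
On a pressure surface, geostrophic balance gives V_g = (g/f)|∂Z/∂n|:
V_g = 9.81 × 4.92×10⁻⁴ / 1.24×10⁻⁴ = 39.0 m/s
Converting: 39.0 m/s × 1.944 = 76 knots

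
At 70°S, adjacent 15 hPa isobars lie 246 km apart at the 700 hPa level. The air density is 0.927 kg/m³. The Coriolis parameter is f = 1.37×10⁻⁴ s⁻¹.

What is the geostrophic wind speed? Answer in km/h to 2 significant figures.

Pressure gradient: |∂P/∂n| = 1500 Pa / 246000 m = 6.10×10⁻³ Pa/m
Geostrophic balance (pressure-gradient force = Coriolis force):
V_g = (1/(fρ)) |∂P/∂n| = 6.10×10⁻³ / (1.37×10⁻⁴ × 0.927) = 48.0 m/s
Converting: 48.0 m/s × 3.6 = 170 km/h

170 km/h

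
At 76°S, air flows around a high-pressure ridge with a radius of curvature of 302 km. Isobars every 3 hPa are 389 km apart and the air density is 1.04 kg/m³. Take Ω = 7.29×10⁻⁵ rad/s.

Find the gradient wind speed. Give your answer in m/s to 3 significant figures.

6.12 m/s

Coriolis parameter at 76°S:
f = 2Ω sin φ = 2 × 7.29×10⁻⁵ × sin 76° = 1.41×10⁻⁴ s⁻¹
Pressure gradient: |∂P/∂n| = 300 Pa / 389000 m = 7.71×10⁻⁴ Pa/m
Geostrophic speed: V_g = |∂P/∂n|/(fρ) = 7.71×10⁻⁴/(1.41×10⁻⁴ × 1.04) = 5.24 m/s
Around a high, pressure-gradient force acts outward with centrifugal, so Coriolis balances both:
fV = (1/ρ)|∂P/∂n| + V²/R  →  V² − fR·V + fR·V_g = 0
With fR = 1.41×10⁻⁴ × 302×10³ m = 42.7 m/s:
V = [fR − √((fR)² − 4 fR V_g)]/2 = [42.7 − √(42.7² − 4×42.7×5.24)]/2 = 6.12 m/s
Supergeostrophic (V > V_g = 5.24 m/s), as expected around a high.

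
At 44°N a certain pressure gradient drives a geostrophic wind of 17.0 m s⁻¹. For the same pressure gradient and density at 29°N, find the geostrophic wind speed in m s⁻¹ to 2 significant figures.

With the same pressure gradient and density, V_g ∝ 1/f ∝ 1/sin φ.
V₂ = V₁ · sin φ₁ / sin φ₂ = 17.0 × sin 44° / sin 29°
V₂ = 17.0 × 0.6947/0.4848 = 24 m s⁻¹

24 m s⁻¹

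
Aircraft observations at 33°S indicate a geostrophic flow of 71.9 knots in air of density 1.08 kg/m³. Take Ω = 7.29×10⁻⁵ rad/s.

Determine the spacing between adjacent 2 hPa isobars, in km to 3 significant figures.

63.0 km

Coriolis parameter at 33°S:
f = 2Ω sin φ = 2 × 7.29×10⁻⁵ × sin 33° = 7.94×10⁻⁵ s⁻¹
Wind speed in SI: 71.9 knots = 37.0 m/s
Geostrophic balance rearranged: |∂P/∂n| = f ρ V_g
|∂P/∂n| = 7.94×10⁻⁵ × 1.08 × 37.0 = 3.17×10⁻³ Pa/m
Isobar spacing: Δn = ΔP/|∂P/∂n| = 200 Pa / 3.17×10⁻³ Pa/m = 63048 m ≈ 63.0 km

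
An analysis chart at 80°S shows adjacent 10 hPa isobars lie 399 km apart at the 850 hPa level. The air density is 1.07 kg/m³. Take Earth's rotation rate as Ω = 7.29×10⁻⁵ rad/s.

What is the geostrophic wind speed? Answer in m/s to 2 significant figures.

16 m/s

Coriolis parameter at 80°S:
f = 2Ω sin φ = 2 × 7.29×10⁻⁵ × sin 80° = 1.44×10⁻⁴ s⁻¹
Pressure gradient: |∂P/∂n| = 1000 Pa / 399000 m = 2.51×10⁻³ Pa/m
Geostrophic balance (pressure-gradient force = Coriolis force):
V_g = (1/(fρ)) |∂P/∂n| = 2.51×10⁻³ / (1.44×10⁻⁴ × 1.07) = 16.3 m/s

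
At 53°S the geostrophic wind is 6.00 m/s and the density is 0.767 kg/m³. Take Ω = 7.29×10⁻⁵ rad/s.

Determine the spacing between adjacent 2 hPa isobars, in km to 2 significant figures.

370 km

Coriolis parameter at 53°S:
f = 2Ω sin φ = 2 × 7.29×10⁻⁵ × sin 53° = 1.16×10⁻⁴ s⁻¹
Geostrophic balance rearranged: |∂P/∂n| = f ρ V_g
|∂P/∂n| = 1.16×10⁻⁴ × 0.767 × 6.00 = 5.36×10⁻⁴ Pa/m
Isobar spacing: Δn = ΔP/|∂P/∂n| = 200 Pa / 5.36×10⁻⁴ Pa/m = 373231 m ≈ 370 km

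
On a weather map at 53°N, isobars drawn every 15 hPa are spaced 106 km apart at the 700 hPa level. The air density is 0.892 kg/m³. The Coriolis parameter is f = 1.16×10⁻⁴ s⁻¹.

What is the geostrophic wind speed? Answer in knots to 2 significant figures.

Pressure gradient: |∂P/∂n| = 1500 Pa / 106000 m = 1.42×10⁻² Pa/m
Geostrophic balance (pressure-gradient force = Coriolis force):
V_g = (1/(fρ)) |∂P/∂n| = 1.42×10⁻² / (1.16×10⁻⁴ × 0.892) = 137 m/s
Converting: 137 m/s × 1.944 = 270 knots

270 knots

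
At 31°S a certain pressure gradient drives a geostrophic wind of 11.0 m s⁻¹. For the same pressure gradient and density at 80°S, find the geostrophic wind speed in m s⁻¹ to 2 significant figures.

5.8 m s⁻¹

With the same pressure gradient and density, V_g ∝ 1/f ∝ 1/sin φ.
V₂ = V₁ · sin φ₁ / sin φ₂ = 11.0 × sin 31° / sin 80°
V₂ = 11.0 × 0.5150/0.9848 = 5.8 m s⁻¹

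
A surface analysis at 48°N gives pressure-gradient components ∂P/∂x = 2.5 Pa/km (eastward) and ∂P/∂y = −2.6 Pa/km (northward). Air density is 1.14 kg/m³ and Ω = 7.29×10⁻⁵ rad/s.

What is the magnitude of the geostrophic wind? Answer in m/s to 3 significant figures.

29.2 m/s

Coriolis parameter at 48°N:
f = 2Ω sin φ = 2 × 7.29×10⁻⁵ × sin 48° = 1.08×10⁻⁴ s⁻¹
Component geostrophic relations (x east, y north):
u_g = −(1/(fρ)) ∂P/∂y,  v_g = (1/(fρ)) ∂P/∂x
u_g = −(−2.6×10⁻³)/(1.08×10⁻⁴ × 1.14) = 21.0 m/s;  v_g = (2.5×10⁻³)/(1.08×10⁻⁴ × 1.14) = 20.2 m/s
|V_g| = √(u_g² + v_g²) = 29.2 m/s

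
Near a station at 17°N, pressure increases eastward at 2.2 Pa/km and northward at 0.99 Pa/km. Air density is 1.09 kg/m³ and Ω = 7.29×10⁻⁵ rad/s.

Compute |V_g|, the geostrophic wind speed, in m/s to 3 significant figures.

Coriolis parameter at 17°N:
f = 2Ω sin φ = 2 × 7.29×10⁻⁵ × sin 17° = 4.26×10⁻⁵ s⁻¹
Component geostrophic relations (x east, y north):
u_g = −(1/(fρ)) ∂P/∂y,  v_g = (1/(fρ)) ∂P/∂x
u_g = −(0.99×10⁻³)/(4.26×10⁻⁵ × 1.09) = −21.3 m/s;  v_g = (2.2×10⁻³)/(4.26×10⁻⁵ × 1.09) = 47.3 m/s
|V_g| = √(u_g² + v_g²) = 51.9 m/s

51.9 m/s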